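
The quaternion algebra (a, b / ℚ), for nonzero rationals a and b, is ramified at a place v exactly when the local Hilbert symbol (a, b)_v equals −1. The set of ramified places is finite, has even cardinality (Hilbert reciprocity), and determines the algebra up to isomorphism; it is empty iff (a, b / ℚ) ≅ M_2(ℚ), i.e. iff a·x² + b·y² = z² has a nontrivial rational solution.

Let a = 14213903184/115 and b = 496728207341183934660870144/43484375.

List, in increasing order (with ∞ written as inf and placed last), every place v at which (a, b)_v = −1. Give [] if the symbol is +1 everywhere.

[2, 5, 23, 47]

(a, b) ≡ (232415, 23) mod (ℚ^×)²; places V = {2, 3, 5, 7, 11, 13, 17, 23, 43, 47, ∞}.
(a,b)_5: α=-1, u≡3; β=-6, v≡3 (mod 5); (3|5)=-1, (3|5)=-1; sign (−1)^0·-1^-6·-1^-1 = -1.
(a,b)_17: α=2, u≡13; β=4, v≡12 (mod 17); (13|17)=+1, (12|17)=-1; sign (−1)^0·+1^4·-1^2 = +1.
(a,b)_23: α=-1, u≡12; β=-1, v≡4 (mod 23); (12|23)=+1, (4|23)=+1; sign (−1)^1·+1^-1·+1^-1 = -1.
(a,b)_2: α=4, β=18; u≡7, v≡7 (mod 8); ε(u)ε(v)=1·1, αω(v)=4·0, βω(u)=18·0; sum ≡ 1  ⇒  -1.
(a,b)_7: α=0, u≡4; β=4, v≡2 (mod 7); (4|7)=+1, (2|7)=+1; sign (−1)^0·+1^4·+1^0 = +1.
(a,b)_43: α=1, u≡30; β=2, v≡21 (mod 43); (30|43)=-1, (21|43)=+1; sign (−1)^0·-1^2·+1^1 = +1.
(a,b)_11: α=0, u≡6; β=-2, v≡1 (mod 11); (6|11)=-1, (1|11)=+1; sign (−1)^0·-1^-2·+1^0 = +1.
(a,b)_47: α=1, u≡29; β=2, v≡44 (mod 47); (29|47)=-1, (44|47)=-1; sign (−1)^0·-1^2·-1^1 = -1.
(a,b)_3: α=2, u≡2; β=4, v≡2 (mod 3); (2|3)=-1, (2|3)=-1; sign (−1)^0·-1^4·-1^2 = +1.
(a,b)_13: α=2, u≡4; β=4, v≡12 (mod 13); (4|13)=+1, (12|13)=+1; sign (−1)^0·+1^4·+1^2 = +1.
(a,b)_∞: sgn(232415)=+, sgn(23)=+, so +1.
(232415, 23 / ℚ) ramifies at {2, 5, 23, 47}: a division algebra.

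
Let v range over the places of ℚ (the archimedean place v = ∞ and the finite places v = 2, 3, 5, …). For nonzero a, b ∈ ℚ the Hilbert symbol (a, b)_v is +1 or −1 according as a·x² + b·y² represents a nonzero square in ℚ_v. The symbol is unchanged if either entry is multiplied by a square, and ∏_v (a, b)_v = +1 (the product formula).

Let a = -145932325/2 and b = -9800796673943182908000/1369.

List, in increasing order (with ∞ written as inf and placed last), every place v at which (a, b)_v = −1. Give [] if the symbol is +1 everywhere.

(a, b) ≡ (-6314, -19289270) mod (ℚ^×)²; places V = {2, 3, 5, 7, 11, 13, 17, 37, 41, 43, 47, ∞}.
(a,b)_11: α=1, u≡4; β=3, v≡10 (mod 11); (4|11)=+1, (10|11)=-1; sign (−1)^1·+1^3·-1^1 = +1.
(a,b)_3: α=0, u≡1; β=2, v≡1 (mod 3); (1|3)=+1, (1|3)=+1; sign (−1)^0·+1^2·+1^0 = +1.
(a,b)_5: α=2, u≡1; β=3, v≡4 (mod 5); (1|5)=+1, (4|5)=+1; sign (−1)^0·+1^3·+1^2 = +1.
(a,b)_7: α=1, u≡1; β=5, v≡6 (mod 7); (1|7)=+1, (6|7)=-1; sign (−1)^1·+1^5·-1^1 = +1.
(a,b)_43: α=2, u≡33; β=0, v≡31 (mod 43); (33|43)=-1, (31|43)=+1; sign (−1)^0·-1^0·+1^2 = +1.
(a,b)_∞: sgn(-6314)=−, sgn(-19289270)=−, so -1.
(a,b)_2: α=-1, β=5; u≡3, v≡5 (mod 8); ε(u)ε(v)=1·0, αω(v)=-1·1, βω(u)=5·1; sum ≡ 0  ⇒  +1.
(a,b)_13: α=0, u≡10; β=1, v≡10 (mod 13); (10|13)=+1, (10|13)=+1; sign (−1)^0·+1^1·+1^0 = +1.
(a,b)_37: α=0, u≡2; β=-2, v≡18 (mod 37); (2|37)=-1, (18|37)=-1; sign (−1)^0·-1^-2·-1^0 = +1.
(a,b)_47: α=0, u≡45; β=1, v≡10 (mod 47); (45|47)=-1, (10|47)=-1; sign (−1)^0·-1^1·-1^0 = -1.
(a,b)_17: α=0, u≡5; β=2, v≡9 (mod 17); (5|17)=-1, (9|17)=+1; sign (−1)^0·-1^2·+1^0 = +1.
(a,b)_41: α=1, u≡4; β=3, v≡25 (mod 41); (4|41)=+1, (25|41)=+1; sign (−1)^0·+1^3·+1^1 = +1.
|Ram(-6314, -19289270)| = 2, even; anisotropic at {47, ∞}.

[47, inf]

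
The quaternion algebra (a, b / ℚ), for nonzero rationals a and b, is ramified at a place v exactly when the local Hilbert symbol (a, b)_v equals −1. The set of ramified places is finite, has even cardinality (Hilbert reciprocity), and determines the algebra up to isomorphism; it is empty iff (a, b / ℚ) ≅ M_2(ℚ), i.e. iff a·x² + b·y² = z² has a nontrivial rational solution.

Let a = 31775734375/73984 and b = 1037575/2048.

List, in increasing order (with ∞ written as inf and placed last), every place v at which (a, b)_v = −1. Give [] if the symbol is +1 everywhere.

(a, b) ≡ (7, 14) mod (ℚ^×)²; places V = {2, 5, 7, 11, 17, ∞}.
(a,b)_∞: sgn(7)=+, sgn(14)=+, so +1.
(a,b)_11: α=2, u≡8; β=2, v≡3 (mod 11); (8|11)=-1, (3|11)=+1; sign (−1)^0·-1^2·+1^2 = +1.
(a,b)_17: α=-2, u≡10; β=0, v≡6 (mod 17); (10|17)=-1, (6|17)=-1; sign (−1)^0·-1^0·-1^-2 = +1.
(a,b)_7: α=5, u≡2; β=3, v≡2 (mod 7); (2|7)=+1, (2|7)=+1; sign (−1)^1·+1^3·+1^5 = -1.
(a,b)_5: α=6, u≡3; β=2, v≡1 (mod 5); (3|5)=-1, (1|5)=+1; sign (−1)^0·-1^2·+1^6 = +1.
(a,b)_2: α=-8, β=-11; u≡7, v≡7 (mod 8); ε(u)ε(v)=1·1, αω(v)=-8·0, βω(u)=-11·0; sum ≡ 1  ⇒  -1.
Ram(7, 14) = {2, 7}; no ℚ_2-point on the conic.

[2, 7]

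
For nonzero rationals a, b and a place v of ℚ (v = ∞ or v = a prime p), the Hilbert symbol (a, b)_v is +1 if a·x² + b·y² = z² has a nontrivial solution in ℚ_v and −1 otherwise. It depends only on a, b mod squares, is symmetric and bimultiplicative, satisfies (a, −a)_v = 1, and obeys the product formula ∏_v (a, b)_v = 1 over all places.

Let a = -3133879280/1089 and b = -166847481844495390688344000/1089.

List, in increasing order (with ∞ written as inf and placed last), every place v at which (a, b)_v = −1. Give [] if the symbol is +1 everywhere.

[5, 37, 41, inf]

(a, b) ≡ (-3997295, -235135) mod (ℚ^×)²; places V = {2, 3, 5, 7, 11, 17, 31, 37, 41, ∞}.
(a,b)_3: α=-2, u≡1; β=-2, v≡2 (mod 3); (1|3)=+1, (2|3)=-1; sign (−1)^0·+1^-2·-1^-2 = +1.
(a,b)_41: α=1, u≡6; β=3, v≡20 (mod 41); (6|41)=-1, (20|41)=+1; sign (−1)^0·-1^3·+1^1 = -1.
(a,b)_2: α=4, β=6; u≡1, v≡1 (mod 8); ε(u)ε(v)=0·0, αω(v)=4·0, βω(u)=6·0; sum ≡ 0  ⇒  +1.
(a,b)_31: α=1, u≡26; β=3, v≡20 (mod 31); (26|31)=-1, (20|31)=+1; sign (−1)^1·-1^3·+1^1 = +1.
(a,b)_17: α=1, u≡1; β=4, v≡15 (mod 17); (1|17)=+1, (15|17)=+1; sign (−1)^0·+1^4·+1^1 = +1.
(a,b)_37: α=1, u≡23; β=3, v≡3 (mod 37); (23|37)=-1, (3|37)=+1; sign (−1)^0·-1^3·+1^1 = -1.
(a,b)_11: α=-2, u≡2; β=-2, v≡5 (mod 11); (2|11)=-1, (5|11)=+1; sign (−1)^0·-1^-2·+1^-2 = +1.
(a,b)_∞: sgn(-3997295)=−, sgn(-235135)=−, so -1.
(a,b)_5: α=1, u≡1; β=3, v≡2 (mod 5); (1|5)=+1, (2|5)=-1; sign (−1)^0·+1^3·-1^1 = -1.
(a,b)_7: α=2, u≡3; β=4, v≡1 (mod 7); (3|7)=-1, (1|7)=+1; sign (−1)^0·-1^4·+1^2 = +1.
(-3997295, -235135 / ℚ) ramifies at {5, 37, 41, ∞}: a division algebra.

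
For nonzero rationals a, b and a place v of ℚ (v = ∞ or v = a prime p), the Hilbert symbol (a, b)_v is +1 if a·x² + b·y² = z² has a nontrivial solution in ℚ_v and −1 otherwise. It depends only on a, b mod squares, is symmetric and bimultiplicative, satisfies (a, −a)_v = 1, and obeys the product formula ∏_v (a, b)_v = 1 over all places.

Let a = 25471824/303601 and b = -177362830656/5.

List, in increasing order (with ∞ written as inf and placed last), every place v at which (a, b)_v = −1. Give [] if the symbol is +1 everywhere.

Mod squares: a ≡ 861, b ≡ -2111945. Check v ∈ {∞, 2, 3, 5, 7, 11, 19, 29, 41, 43, 47}.
v=7: a=7^1·(≡2), b=7^0·(≡2) mod 7; (2|7)=+1, (2|7)=+1; (−1)^{1·0·3}·(+1)^0·(+1)^1 = +1.
v=5: a=5^0·(≡4), b=5^-1·(≡4) mod 5; (4|5)=+1, (4|5)=+1; (−1)^{0·-1·2}·(+1)^-1·(+1)^0 = +1.
v=47: a=47^0·(≡23), b=47^1·(≡35) mod 47; (23|47)=-1, (35|47)=-1; (−1)^{0·1·23}·(-1)^1·(-1)^0 = -1.
v=41: a=41^1·(≡33), b=41^0·(≡17) mod 41; (33|41)=+1, (17|41)=-1; (−1)^{1·0·20}·(+1)^0·(-1)^1 = -1.
v=29: a=29^-2·(≡24), b=29^0·(≡7) mod 29; (24|29)=+1, (7|29)=+1; (−1)^{-2·0·14}·(+1)^0·(+1)^-2 = +1.
v=19: a=19^-2·(≡5), b=19^1·(≡3) mod 19; (5|19)=+1, (3|19)=-1; (−1)^{-2·1·9}·(+1)^1·(-1)^-2 = +1.
v=3: a=3^1·(≡2), b=3^8·(≡1) mod 3; (2|3)=-1, (1|3)=+1; (−1)^{1·8·1}·(-1)^8·(+1)^1 = +1.
v=11: a=11^0·(≡4), b=11^1·(≡7) mod 11; (4|11)=+1, (7|11)=-1; (−1)^{0·1·5}·(+1)^1·(-1)^0 = +1.
v=∞: 861 > 0 and -2111945 < 0  ⇒  (a,b)_∞ = +1.
v=2: v_2(a)=4, v_2(b)=6; units ≡ 5, 7 (mod 8); ε·ε+αω+βω = 0·1+4·0+6·1 ≡ 0  ⇒  (a,b)_2 = +1.
v=43: a=43^2·(≡11), b=43^1·(≡26) mod 43; (11|43)=+1, (26|43)=-1; (−1)^{2·1·21}·(+1)^1·(-1)^2 = +1.
(861, -2111945 / ℚ) ramifies at {41, 47}: a division algebra.

[41, 47]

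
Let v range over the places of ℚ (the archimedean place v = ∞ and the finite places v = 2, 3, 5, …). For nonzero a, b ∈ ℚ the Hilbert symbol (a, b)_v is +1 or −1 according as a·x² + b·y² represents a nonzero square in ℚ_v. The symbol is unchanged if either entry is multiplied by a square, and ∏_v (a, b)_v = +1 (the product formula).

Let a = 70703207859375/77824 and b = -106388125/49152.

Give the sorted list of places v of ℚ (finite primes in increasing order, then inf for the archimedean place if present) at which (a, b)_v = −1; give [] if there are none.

(a, b) ≡ (21661653, -1767) mod (ℚ^×)²; places V = {2, 3, 5, 7, 13, 17, 19, 23, 31, 41, ∞}.
(a,b)_∞: sgn(21661653)=+, sgn(-1767)=−, so +1.
(a,b)_2: α=-12, β=-14; u≡5, v≡1 (mod 8); ε(u)ε(v)=0·0, αω(v)=-12·0, βω(u)=-14·1; sum ≡ 0  ⇒  +1.
(a,b)_3: α=5, u≡1; β=-1, v≡2 (mod 3); (1|3)=+1, (2|3)=-1; sign (−1)^1·+1^-1·-1^5 = +1.
(a,b)_13: α=1, u≡8; β=0, v≡12 (mod 13); (8|13)=-1, (12|13)=+1; sign (−1)^0·-1^0·+1^1 = +1.
(a,b)_23: α=1, u≡17; β=0, v≡8 (mod 23); (17|23)=-1, (8|23)=+1; sign (−1)^0·-1^0·+1^1 = +1.
(a,b)_17: α=0, u≡8; β=2, v≡2 (mod 17); (8|17)=+1, (2|17)=+1; sign (−1)^0·+1^2·+1^0 = +1.
(a,b)_7: α=2, u≡6; β=0, v≡2 (mod 7); (6|7)=-1, (2|7)=+1; sign (−1)^0·-1^0·+1^2 = +1.
(a,b)_5: α=6, u≡2; β=4, v≡2 (mod 5); (2|5)=-1, (2|5)=-1; sign (−1)^0·-1^4·-1^6 = +1.
(a,b)_19: α=-1, u≡5; β=1, v≡18 (mod 19); (5|19)=+1, (18|19)=-1; sign (−1)^1·+1^1·-1^-1 = +1.
(a,b)_41: α=1, u≡34; β=0, v≡37 (mod 41); (34|41)=-1, (37|41)=+1; sign (−1)^0·-1^0·+1^1 = +1.
(a,b)_31: α=1, u≡3; β=1, v≡28 (mod 31); (3|31)=-1, (28|31)=+1; sign (−1)^1·-1^1·+1^1 = +1.
Ram(a, b) = ∅: the form 21661653·x² + -1767·y² − z² is isotropic over every ℚ_v, so by Hasse–Minkowski it is isotropic over ℚ.

[]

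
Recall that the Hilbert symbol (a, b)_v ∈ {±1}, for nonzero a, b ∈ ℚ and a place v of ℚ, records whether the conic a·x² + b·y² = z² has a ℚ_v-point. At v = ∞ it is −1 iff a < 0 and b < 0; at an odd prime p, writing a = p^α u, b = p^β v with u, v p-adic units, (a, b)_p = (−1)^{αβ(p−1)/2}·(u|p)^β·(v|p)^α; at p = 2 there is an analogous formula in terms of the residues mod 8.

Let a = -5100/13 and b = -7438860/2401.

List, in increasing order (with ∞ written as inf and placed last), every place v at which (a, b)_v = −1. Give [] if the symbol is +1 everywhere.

[3, 5, 11, inf]

Mod squares: a ≡ -663, b ≡ -715. Check v ∈ {∞, 2, 3, 5, 7, 11, 13, 17}.
v=11: a=11^0·(≡2), b=11^1·(≡3) mod 11; (2|11)=-1, (3|11)=+1; (−1)^{0·1·5}·(-1)^1·(+1)^0 = -1.
v=3: a=3^1·(≡1), b=3^2·(≡2) mod 3; (1|3)=+1, (2|3)=-1; (−1)^{1·2·1}·(+1)^2·(-1)^1 = -1.
v=7: a=7^0·(≡4), b=7^-4·(≡5) mod 7; (4|7)=+1, (5|7)=-1; (−1)^{0·-4·3}·(+1)^-4·(-1)^0 = +1.
v=5: a=5^2·(≡2), b=5^1·(≡3) mod 5; (2|5)=-1, (3|5)=-1; (−1)^{2·1·2}·(-1)^1·(-1)^2 = -1.
v=∞: -663 < 0 and -715 < 0  ⇒  (a,b)_∞ = -1.
v=17: a=17^1·(≡7), b=17^2·(≡8) mod 17; (7|17)=-1, (8|17)=+1; (−1)^{1·2·8}·(-1)^2·(+1)^1 = +1.
v=2: v_2(a)=2, v_2(b)=2; units ≡ 1, 5 (mod 8); ε·ε+αω+βω = 0·0+2·1+2·0 ≡ 0  ⇒  (a,b)_2 = +1.
v=13: a=13^-1·(≡9), b=13^1·(≡3) mod 13; (9|13)=+1, (3|13)=+1; (−1)^{-1·1·6}·(+1)^1·(+1)^-1 = +1.
|Ram(-663, -715)| = 4, even; anisotropic at {3, 5, 11, ∞}.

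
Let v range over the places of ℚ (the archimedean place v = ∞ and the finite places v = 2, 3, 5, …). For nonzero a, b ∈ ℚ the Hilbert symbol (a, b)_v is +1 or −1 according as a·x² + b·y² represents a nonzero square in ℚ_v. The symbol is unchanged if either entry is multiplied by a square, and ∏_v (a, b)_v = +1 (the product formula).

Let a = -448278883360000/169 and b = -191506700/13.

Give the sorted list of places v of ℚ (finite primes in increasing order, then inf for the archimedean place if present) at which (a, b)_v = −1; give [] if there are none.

[19, inf]

(a, b) ≡ (-1309, -4199) mod (ℚ^×)²; places V = {2, 5, 7, 11, 13, 17, 19, ∞}.
(a,b)_∞: sgn(-1309)=−, sgn(-4199)=−, so -1.
(a,b)_7: α=3, u≡2; β=2, v≡4 (mod 7); (2|7)=+1, (4|7)=+1; sign (−1)^0·+1^2·+1^3 = +1.
(a,b)_11: α=3, u≡8; β=2, v≡1 (mod 11); (8|11)=-1, (1|11)=+1; sign (−1)^0·-1^2·+1^3 = +1.
(a,b)_17: α=1, u≡15; β=1, v≡4 (mod 17); (15|17)=+1, (4|17)=+1; sign (−1)^0·+1^1·+1^1 = +1.
(a,b)_2: α=8, β=2; u≡3, v≡1 (mod 8); ε(u)ε(v)=1·0, αω(v)=8·0, βω(u)=2·1; sum ≡ 0  ⇒  +1.
(a,b)_19: α=2, u≡18; β=1, v≡11 (mod 19); (18|19)=-1, (11|19)=+1; sign (−1)^0·-1^1·+1^2 = -1.
(a,b)_5: α=4, u≡1; β=2, v≡4 (mod 5); (1|5)=+1, (4|5)=+1; sign (−1)^0·+1^2·+1^4 = +1.
(a,b)_13: α=-2, u≡9; β=-1, v≡5 (mod 13); (9|13)=+1, (5|13)=-1; sign (−1)^0·+1^-1·-1^-2 = +1.
Ram(-1309, -4199) = {19, ∞}; no ℚ_19-point on the conic.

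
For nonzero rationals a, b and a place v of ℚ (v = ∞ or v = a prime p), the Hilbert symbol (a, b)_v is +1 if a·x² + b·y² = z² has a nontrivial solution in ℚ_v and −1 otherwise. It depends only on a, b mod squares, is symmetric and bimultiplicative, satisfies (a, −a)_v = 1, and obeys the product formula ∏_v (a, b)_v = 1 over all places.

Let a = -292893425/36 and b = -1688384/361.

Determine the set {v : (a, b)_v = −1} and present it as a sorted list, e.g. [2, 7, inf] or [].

[2, 11, 17, 37, 47, inf]

(a, b) ≡ (-11715737, -26381) mod (ℚ^×)²; places V = {2, 3, 5, 11, 17, 19, 23, 31, 37, 43, 47, ∞}.
(a,b)_31: α=1, u≡1; β=1, v≡11 (mod 31); (1|31)=+1, (11|31)=-1; sign (−1)^1·+1^1·-1^1 = +1.
(a,b)_∞: sgn(-11715737)=−, sgn(-26381)=−, so -1.
(a,b)_11: α=1, u≡8; β=0, v≡8 (mod 11); (8|11)=-1, (8|11)=-1; sign (−1)^0·-1^0·-1^1 = -1.
(a,b)_23: α=0, u≡4; β=1, v≡12 (mod 23); (4|23)=+1, (12|23)=+1; sign (−1)^0·+1^1·+1^0 = +1.
(a,b)_47: α=1, u≡34; β=0, v≡19 (mod 47); (34|47)=+1, (19|47)=-1; sign (−1)^0·+1^0·-1^1 = -1.
(a,b)_2: α=-2, β=6; u≡7, v≡3 (mod 8); ε(u)ε(v)=1·1, αω(v)=-2·1, βω(u)=6·0; sum ≡ 1  ⇒  -1.
(a,b)_37: α=0, u≡19; β=1, v≡30 (mod 37); (19|37)=-1, (30|37)=+1; sign (−1)^0·-1^1·+1^0 = -1.
(a,b)_5: α=2, u≡3; β=0, v≡1 (mod 5); (3|5)=-1, (1|5)=+1; sign (−1)^0·-1^0·+1^2 = +1.
(a,b)_19: α=0, u≡4; β=-2, v≡13 (mod 19); (4|19)=+1, (13|19)=-1; sign (−1)^0·+1^-2·-1^0 = +1.
(a,b)_43: α=1, u≡27; β=0, v≡31 (mod 43); (27|43)=-1, (31|43)=+1; sign (−1)^0·-1^0·+1^1 = +1.
(a,b)_3: α=-2, u≡1; β=0, v≡1 (mod 3); (1|3)=+1, (1|3)=+1; sign (−1)^0·+1^0·+1^-2 = +1.
(a,b)_17: α=1, u≡8; β=0, v≡14 (mod 17); (8|17)=+1, (14|17)=-1; sign (−1)^0·+1^0·-1^1 = -1.
|Ram(-11715737, -26381)| = 6, even; anisotropic at {2, 11, 17, 37, 47, ∞}.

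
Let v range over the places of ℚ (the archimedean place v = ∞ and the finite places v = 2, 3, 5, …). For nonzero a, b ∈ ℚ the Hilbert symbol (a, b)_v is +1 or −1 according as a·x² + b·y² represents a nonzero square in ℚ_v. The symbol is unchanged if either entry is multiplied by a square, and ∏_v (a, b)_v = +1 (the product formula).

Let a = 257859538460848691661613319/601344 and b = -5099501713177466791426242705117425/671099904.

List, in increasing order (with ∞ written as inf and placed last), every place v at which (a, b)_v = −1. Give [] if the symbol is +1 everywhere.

(a, b) ≡ (2369851, -50265787) mod (ℚ^×)²; places V = {2, 3, 5, 7, 11, 13, 17, 19, 23, 29, 31, 47, 59, ∞}.
(a,b)_7: α=8, u≡2; β=4, v≡4 (mod 7); (2|7)=+1, (4|7)=+1; sign (−1)^0·+1^4·+1^8 = +1.
(a,b)_29: α=-1, u≡15; β=-1, v≡21 (mod 29); (15|29)=-1, (21|29)=-1; sign (−1)^0·-1^-1·-1^-1 = +1.
(a,b)_19: α=1, u≡3; β=2, v≡17 (mod 19); (3|19)=-1, (17|19)=+1; sign (−1)^0·-1^2·+1^1 = +1.
(a,b)_47: α=2, u≡8; β=4, v≡9 (mod 47); (8|47)=+1, (9|47)=+1; sign (−1)^0·+1^4·+1^2 = +1.
(a,b)_13: α=2, u≡3; β=3, v≡10 (mod 13); (3|13)=+1, (10|13)=+1; sign (−1)^0·+1^3·+1^2 = +1.
(a,b)_31: α=0, u≡10; β=-1, v≡18 (mod 31); (10|31)=+1, (18|31)=+1; sign (−1)^0·+1^-1·+1^0 = +1.
(a,b)_5: α=0, u≡1; β=2, v≡2 (mod 5); (1|5)=+1, (2|5)=-1; sign (−1)^0·+1^2·-1^0 = +1.
(a,b)_59: α=4, u≡19; β=6, v≡18 (mod 59); (19|59)=+1, (18|59)=-1; sign (−1)^0·+1^6·-1^4 = +1.
(a,b)_23: α=1, u≡22; β=1, v≡17 (mod 23); (22|23)=-1, (17|23)=-1; sign (−1)^1·-1^1·-1^1 = -1.
(a,b)_∞: sgn(2369851)=+, sgn(-50265787)=−, so +1.
(a,b)_2: α=-8, β=-10; u≡3, v≡5 (mod 8); ε(u)ε(v)=1·0, αω(v)=-8·1, βω(u)=-10·1; sum ≡ 0  ⇒  +1.
(a,b)_3: α=-4, u≡1; β=-6, v≡2 (mod 3); (1|3)=+1, (2|3)=-1; sign (−1)^0·+1^-6·-1^-4 = +1.
(a,b)_11: α=3, u≡7; β=3, v≡4 (mod 11); (7|11)=-1, (4|11)=+1; sign (−1)^1·-1^3·+1^3 = +1.
(a,b)_17: α=1, u≡3; β=1, v≡2 (mod 17); (3|17)=-1, (2|17)=+1; sign (−1)^0·-1^1·+1^1 = -1.
(2369851, -50265787 / ℚ) ramifies at {17, 23}: a division algebra.

[17, 23]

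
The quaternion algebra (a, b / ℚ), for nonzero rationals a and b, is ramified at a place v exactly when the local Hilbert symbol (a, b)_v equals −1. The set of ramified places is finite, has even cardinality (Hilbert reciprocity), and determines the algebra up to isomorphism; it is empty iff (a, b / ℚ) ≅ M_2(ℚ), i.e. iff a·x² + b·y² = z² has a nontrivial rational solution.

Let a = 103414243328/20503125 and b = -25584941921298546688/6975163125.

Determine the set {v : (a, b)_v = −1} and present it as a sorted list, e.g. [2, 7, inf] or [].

[5, 7, 11, 19]

Mod squares: a ≡ 10, b ≡ -8778. Check v ∈ {∞, 2, 3, 5, 7, 11, 17, 19}.
v=∞: 10 > 0 and -8778 < 0  ⇒  (a,b)_∞ = +1.
v=17: a=17^2·(≡6), b=17^4·(≡14) mod 17; (6|17)=-1, (14|17)=-1; (−1)^{2·4·8}·(-1)^4·(-1)^2 = +1.
v=19: a=19^2·(≡10), b=19^3·(≡12) mod 19; (10|19)=-1, (12|19)=-1; (−1)^{2·3·9}·(-1)^3·(-1)^2 = -1.
v=5: a=5^-5·(≡3), b=5^-4·(≡2) mod 5; (3|5)=-1, (2|5)=-1; (−1)^{-5·-4·2}·(-1)^-4·(-1)^-5 = -1.
v=11: a=11^2·(≡8), b=11^3·(≡3) mod 11; (8|11)=-1, (3|11)=+1; (−1)^{2·3·5}·(-1)^3·(+1)^2 = -1.
v=3: a=3^-8·(≡1), b=3^-13·(≡2) mod 3; (1|3)=+1, (2|3)=-1; (−1)^{-8·-13·1}·(+1)^-13·(-1)^-8 = +1.
v=2: v_2(a)=13, v_2(b)=25; units ≡ 5, 3 (mod 8); ε·ε+αω+βω = 0·1+13·1+25·1 ≡ 0  ⇒  (a,b)_2 = +1.
v=7: a=7^0·(≡3), b=7^-1·(≡6) mod 7; (3|7)=-1, (6|7)=-1; (−1)^{0·-1·3}·(-1)^-1·(-1)^0 = -1.
Ram(10, -8778) = {5, 7, 11, 19}; no ℚ_5-point on the conic.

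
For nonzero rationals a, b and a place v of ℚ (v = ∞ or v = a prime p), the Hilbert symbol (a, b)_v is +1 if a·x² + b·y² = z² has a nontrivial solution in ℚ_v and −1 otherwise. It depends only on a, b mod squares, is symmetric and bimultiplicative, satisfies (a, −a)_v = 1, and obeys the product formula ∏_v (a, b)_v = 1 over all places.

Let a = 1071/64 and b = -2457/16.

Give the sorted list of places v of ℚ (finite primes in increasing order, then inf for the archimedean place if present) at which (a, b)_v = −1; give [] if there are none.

[2, 3, 7, 13]

(a, b) ≡ (119, -273) mod (ℚ^×)²; places V = {2, 3, 7, 13, 17, ∞}.
(a,b)_13: α=0, u≡8; β=1, v≡2 (mod 13); (8|13)=-1, (2|13)=-1; sign (−1)^0·-1^1·-1^0 = -1.
(a,b)_3: α=2, u≡2; β=3, v≡2 (mod 3); (2|3)=-1, (2|3)=-1; sign (−1)^0·-1^3·-1^2 = -1.
(a,b)_17: α=1, u≡14; β=0, v≡9 (mod 17); (14|17)=-1, (9|17)=+1; sign (−1)^0·-1^0·+1^1 = +1.
(a,b)_2: α=-6, β=-4; u≡7, v≡7 (mod 8); ε(u)ε(v)=1·1, αω(v)=-6·0, βω(u)=-4·0; sum ≡ 1  ⇒  -1.
(a,b)_7: α=1, u≡6; β=1, v≡3 (mod 7); (6|7)=-1, (3|7)=-1; sign (−1)^1·-1^1·-1^1 = -1.
(a,b)_∞: sgn(119)=+, sgn(-273)=−, so +1.
(119, -273 / ℚ) ramifies at {2, 3, 7, 13}: a division algebra.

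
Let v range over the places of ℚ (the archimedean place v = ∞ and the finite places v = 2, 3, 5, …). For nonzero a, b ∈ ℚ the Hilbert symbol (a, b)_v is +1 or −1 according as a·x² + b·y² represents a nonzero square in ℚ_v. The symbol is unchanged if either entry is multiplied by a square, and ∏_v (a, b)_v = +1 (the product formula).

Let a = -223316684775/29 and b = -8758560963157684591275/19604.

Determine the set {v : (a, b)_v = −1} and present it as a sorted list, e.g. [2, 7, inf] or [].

[3, 11, 17, 19, 29, 31, 37, inf]

(a, b) ≡ (-79731411, -309111) mod (ℚ^×)²; places V = {2, 3, 5, 11, 13, 17, 19, 29, 31, 37, 47, 59, ∞}.
(a,b)_5: α=2, u≡1; β=2, v≡1 (mod 5); (1|5)=+1, (1|5)=+1; sign (−1)^0·+1^2·+1^2 = +1.
(a,b)_11: α=0, u≡2; β=1, v≡1 (mod 11); (2|11)=-1, (1|11)=+1; sign (−1)^0·-1^1·+1^0 = -1.
(a,b)_31: α=1, u≡26; β=2, v≡6 (mod 31); (26|31)=-1, (6|31)=-1; sign (−1)^0·-1^2·-1^1 = -1.
(a,b)_29: α=-1, u≡27; β=-1, v≡22 (mod 29); (27|29)=-1, (22|29)=+1; sign (−1)^0·-1^-1·+1^-1 = -1.
(a,b)_59: α=0, u≡1; β=2, v≡17 (mod 59); (1|59)=+1, (17|59)=+1; sign (−1)^0·+1^2·+1^0 = +1.
(a,b)_3: α=3, u≡1; β=3, v≡1 (mod 3); (1|3)=+1, (1|3)=+1; sign (−1)^1·+1^3·+1^3 = -1.
(a,b)_13: α=0, u≡8; β=-2, v≡12 (mod 13); (8|13)=-1, (12|13)=+1; sign (−1)^0·-1^-2·+1^0 = +1.
(a,b)_19: α=2, u≡12; β=3, v≡3 (mod 19); (12|19)=-1, (3|19)=-1; sign (−1)^0·-1^3·-1^2 = -1.
(a,b)_∞: sgn(-79731411)=−, sgn(-309111)=−, so -1.
(a,b)_37: α=1, u≡23; β=2, v≡17 (mod 37); (23|37)=-1, (17|37)=-1; sign (−1)^0·-1^2·-1^1 = -1.
(a,b)_47: α=1, u≡38; β=2, v≡36 (mod 47); (38|47)=-1, (36|47)=+1; sign (−1)^0·-1^2·+1^1 = +1.
(a,b)_17: α=1, u≡9; β=1, v≡5 (mod 17); (9|17)=+1, (5|17)=-1; sign (−1)^0·+1^1·-1^1 = -1.
(a,b)_2: α=0, β=-2; u≡5, v≡1 (mod 8); ε(u)ε(v)=0·0, αω(v)=0·0, βω(u)=-2·1; sum ≡ 0  ⇒  +1.
|Ram(-79731411, -309111)| = 8, even; anisotropic at {3, 11, 17, 19, 29, 31, 37, ∞}.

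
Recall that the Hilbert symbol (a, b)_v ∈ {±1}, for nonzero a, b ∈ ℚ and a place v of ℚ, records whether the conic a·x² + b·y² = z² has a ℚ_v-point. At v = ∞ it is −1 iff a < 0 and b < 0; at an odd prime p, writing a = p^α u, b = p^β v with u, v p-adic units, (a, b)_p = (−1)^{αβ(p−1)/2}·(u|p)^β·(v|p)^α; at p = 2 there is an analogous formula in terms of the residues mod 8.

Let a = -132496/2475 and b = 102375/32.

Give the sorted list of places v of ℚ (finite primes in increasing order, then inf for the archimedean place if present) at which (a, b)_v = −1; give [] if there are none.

(a, b) ≡ (-11, 910) mod (ℚ^×)²; places V = {2, 3, 5, 7, 11, 13, ∞}.
(a,b)_∞: sgn(-11)=−, sgn(910)=+, so +1.
(a,b)_7: α=2, u≡3; β=1, v≡4 (mod 7); (3|7)=-1, (4|7)=+1; sign (−1)^0·-1^1·+1^2 = -1.
(a,b)_5: α=-2, u≡1; β=3, v≡2 (mod 5); (1|5)=+1, (2|5)=-1; sign (−1)^0·+1^3·-1^-2 = +1.
(a,b)_3: α=-2, u≡1; β=2, v≡1 (mod 3); (1|3)=+1, (1|3)=+1; sign (−1)^0·+1^2·+1^-2 = +1.
(a,b)_13: α=2, u≡7; β=1, v≡6 (mod 13); (7|13)=-1, (6|13)=-1; sign (−1)^0·-1^1·-1^2 = -1.
(a,b)_11: α=-1, u≡2; β=0, v≡2 (mod 11); (2|11)=-1, (2|11)=-1; sign (−1)^0·-1^0·-1^-1 = -1.
(a,b)_2: α=4, β=-5; u≡5, v≡7 (mod 8); ε(u)ε(v)=0·1, αω(v)=4·0, βω(u)=-5·1; sum ≡ 1  ⇒  -1.
Ram(-11, 910) = {2, 7, 11, 13}; no ℚ_2-point on the conic.

[2, 7, 11, 13]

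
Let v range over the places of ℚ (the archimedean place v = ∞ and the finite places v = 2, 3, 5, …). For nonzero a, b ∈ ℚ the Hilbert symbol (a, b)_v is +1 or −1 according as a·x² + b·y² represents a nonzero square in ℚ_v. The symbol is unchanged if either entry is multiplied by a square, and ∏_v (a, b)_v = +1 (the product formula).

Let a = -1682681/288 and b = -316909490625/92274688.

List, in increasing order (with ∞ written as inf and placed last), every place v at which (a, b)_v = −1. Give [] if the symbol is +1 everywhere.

[2, 5, 7, inf]

(a, b) ≡ (-2002, -1430) mod (ℚ^×)²; places V = {2, 3, 5, 7, 11, 13, 19, 41, ∞}.
(a,b)_3: α=-2, u≡2; β=2, v≡1 (mod 3); (2|3)=-1, (1|3)=+1; sign (−1)^0·-1^2·+1^-2 = +1.
(a,b)_2: α=-5, β=-23; u≡7, v≡5 (mod 8); ε(u)ε(v)=1·0, αω(v)=-5·1, βω(u)=-23·0; sum ≡ 1  ⇒  -1.
(a,b)_13: α=1, u≡2; β=1, v≡7 (mod 13); (2|13)=-1, (7|13)=-1; sign (−1)^0·-1^1·-1^1 = +1.
(a,b)_∞: sgn(-2002)=−, sgn(-1430)=−, so -1.
(a,b)_5: α=0, u≡3; β=5, v≡1 (mod 5); (3|5)=-1, (1|5)=+1; sign (−1)^0·-1^5·+1^0 = -1.
(a,b)_7: α=1, u≡4; β=4, v≡5 (mod 7); (4|7)=+1, (5|7)=-1; sign (−1)^0·+1^4·-1^1 = -1.
(a,b)_41: α=2, u≡24; β=0, v≡25 (mod 41); (24|41)=-1, (25|41)=+1; sign (−1)^0·-1^0·+1^2 = +1.
(a,b)_11: α=1, u≡3; β=-1, v≡8 (mod 11); (3|11)=+1, (8|11)=-1; sign (−1)^1·+1^-1·-1^1 = +1.
(a,b)_19: α=0, u≡18; β=2, v≡2 (mod 19); (18|19)=-1, (2|19)=-1; sign (−1)^0·-1^2·-1^0 = +1.
Ram(-2002, -1430) = {2, 5, 7, ∞}; no ℚ_2-point on the conic.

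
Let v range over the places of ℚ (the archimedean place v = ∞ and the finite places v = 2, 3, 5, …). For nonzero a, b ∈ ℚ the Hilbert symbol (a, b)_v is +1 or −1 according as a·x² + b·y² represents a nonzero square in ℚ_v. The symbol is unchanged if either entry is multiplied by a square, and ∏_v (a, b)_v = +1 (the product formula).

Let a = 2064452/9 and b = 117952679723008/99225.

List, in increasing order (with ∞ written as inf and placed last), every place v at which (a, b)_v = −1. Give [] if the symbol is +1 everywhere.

(a, b) ≡ (377, 37) mod (ℚ^×)²; places V = {2, 3, 5, 7, 13, 29, 37, ∞}.
(a,b)_∞: sgn(377)=+, sgn(37)=+, so +1.
(a,b)_2: α=2, β=14; u≡1, v≡5 (mod 8); ε(u)ε(v)=0·0, αω(v)=2·1, βω(u)=14·0; sum ≡ 0  ⇒  +1.
(a,b)_13: α=1, u≡1; β=2, v≡7 (mod 13); (1|13)=+1, (7|13)=-1; sign (−1)^0·+1^2·-1^1 = -1.
(a,b)_7: α=0, u≡6; β=-2, v≡2 (mod 7); (6|7)=-1, (2|7)=+1; sign (−1)^0·-1^-2·+1^0 = +1.
(a,b)_37: α=2, u≡36; β=3, v≡34 (mod 37); (36|37)=+1, (34|37)=+1; sign (−1)^0·+1^3·+1^2 = +1.
(a,b)_5: α=0, u≡3; β=-2, v≡2 (mod 5); (3|5)=-1, (2|5)=-1; sign (−1)^0·-1^-2·-1^0 = +1.
(a,b)_29: α=1, u≡25; β=2, v≡15 (mod 29); (25|29)=+1, (15|29)=-1; sign (−1)^0·+1^2·-1^1 = -1.
(a,b)_3: α=-2, u≡2; β=-4, v≡1 (mod 3); (2|3)=-1, (1|3)=+1; sign (−1)^0·-1^-4·+1^-2 = +1.
(377, 37 / ℚ) ramifies at {13, 29}: a division algebra.

[13, 29]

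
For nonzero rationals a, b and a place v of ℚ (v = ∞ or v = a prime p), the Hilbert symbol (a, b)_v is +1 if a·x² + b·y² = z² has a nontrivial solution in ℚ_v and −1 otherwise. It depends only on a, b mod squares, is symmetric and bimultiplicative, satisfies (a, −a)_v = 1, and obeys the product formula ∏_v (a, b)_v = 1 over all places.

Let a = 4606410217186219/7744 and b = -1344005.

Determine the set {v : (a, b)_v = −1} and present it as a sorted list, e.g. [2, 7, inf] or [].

[2, 13, 29, 31]

(a, b) ≡ (464899, -1344005) mod (ℚ^×)²; places V = {2, 5, 11, 13, 17, 19, 23, 29, 31, 41, ∞}.
(a,b)_41: α=1, u≡37; β=0, v≡16 (mod 41); (37|41)=+1, (16|41)=+1; sign (−1)^0·+1^0·+1^1 = +1.
(a,b)_11: α=-2, u≡10; β=0, v≡8 (mod 11); (10|11)=-1, (8|11)=-1; sign (−1)^0·-1^0·-1^-2 = +1.
(a,b)_31: α=2, u≡29; β=1, v≡14 (mod 31); (29|31)=-1, (14|31)=+1; sign (−1)^0·-1^1·+1^2 = -1.
(a,b)_23: α=1, u≡15; β=1, v≡8 (mod 23); (15|23)=-1, (8|23)=+1; sign (−1)^1·-1^1·+1^1 = +1.
(a,b)_19: α=2, u≡9; β=0, v≡17 (mod 19); (9|19)=+1, (17|19)=+1; sign (−1)^0·+1^0·+1^2 = +1.
(a,b)_5: α=0, u≡1; β=1, v≡4 (mod 5); (1|5)=+1, (4|5)=+1; sign (−1)^0·+1^1·+1^0 = +1.
(a,b)_17: α=1, u≡10; β=0, v≡15 (mod 17); (10|17)=-1, (15|17)=+1; sign (−1)^0·-1^0·+1^1 = +1.
(a,b)_∞: sgn(464899)=+, sgn(-1344005)=−, so +1.
(a,b)_29: α=1, u≡1; β=1, v≡26 (mod 29); (1|29)=+1, (26|29)=-1; sign (−1)^0·+1^1·-1^1 = -1.
(a,b)_13: α=4, u≡2; β=1, v≡4 (mod 13); (2|13)=-1, (4|13)=+1; sign (−1)^0·-1^1·+1^4 = -1.
(a,b)_2: α=-6, β=0; u≡3, v≡3 (mod 8); ε(u)ε(v)=1·1, αω(v)=-6·1, βω(u)=0·1; sum ≡ 1  ⇒  -1.
Ram(464899, -1344005) = {2, 13, 29, 31}; no ℚ_2-point on the conic.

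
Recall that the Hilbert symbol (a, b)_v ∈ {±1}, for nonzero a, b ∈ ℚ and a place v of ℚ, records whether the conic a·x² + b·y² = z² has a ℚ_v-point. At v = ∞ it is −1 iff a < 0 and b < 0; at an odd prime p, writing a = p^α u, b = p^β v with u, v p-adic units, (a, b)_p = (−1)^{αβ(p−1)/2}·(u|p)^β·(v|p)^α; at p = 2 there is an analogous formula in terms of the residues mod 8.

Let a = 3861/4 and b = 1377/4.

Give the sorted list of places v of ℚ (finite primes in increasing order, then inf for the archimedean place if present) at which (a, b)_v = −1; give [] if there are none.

Mod squares: a ≡ 429, b ≡ 17. Check v ∈ {∞, 2, 3, 11, 13, 17}.
v=11: a=11^1·(≡8), b=11^0·(≡6) mod 11; (8|11)=-1, (6|11)=-1; (−1)^{1·0·5}·(-1)^0·(-1)^1 = -1.
v=13: a=13^1·(≡6), b=13^0·(≡3) mod 13; (6|13)=-1, (3|13)=+1; (−1)^{1·0·6}·(-1)^0·(+1)^1 = +1.
v=2: v_2(a)=-2, v_2(b)=-2; units ≡ 5, 1 (mod 8); ε·ε+αω+βω = 0·0+-2·0+-2·1 ≡ 0  ⇒  (a,b)_2 = +1.
v=∞: 429 > 0 and 17 > 0  ⇒  (a,b)_∞ = +1.
v=17: a=17^0·(≡9), b=17^1·(≡16) mod 17; (9|17)=+1, (16|17)=+1; (−1)^{0·1·8}·(+1)^1·(+1)^0 = +1.
v=3: a=3^3·(≡2), b=3^4·(≡2) mod 3; (2|3)=-1, (2|3)=-1; (−1)^{3·4·1}·(-1)^4·(-1)^3 = -1.
Ram(429, 17) = {3, 11}; no ℚ_3-point on the conic.

[3, 11]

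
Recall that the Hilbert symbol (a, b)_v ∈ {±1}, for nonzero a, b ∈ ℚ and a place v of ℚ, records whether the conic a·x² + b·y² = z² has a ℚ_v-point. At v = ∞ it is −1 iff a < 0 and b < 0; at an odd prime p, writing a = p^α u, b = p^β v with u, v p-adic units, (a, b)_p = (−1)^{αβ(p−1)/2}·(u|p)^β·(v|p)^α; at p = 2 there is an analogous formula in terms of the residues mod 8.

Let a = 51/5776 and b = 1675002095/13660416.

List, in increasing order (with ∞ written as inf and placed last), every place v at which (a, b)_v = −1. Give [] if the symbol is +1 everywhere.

Mod squares: a ≡ 51, b ≡ 95. Check v ∈ {∞, 2, 3, 5, 7, 11, 13, 17, 19}.
v=7: a=7^0·(≡2), b=7^-2·(≡2) mod 7; (2|7)=+1, (2|7)=+1; (−1)^{0·-2·3}·(+1)^-2·(+1)^0 = +1.
v=2: v_2(a)=-4, v_2(b)=-8; units ≡ 3, 7 (mod 8); ε·ε+αω+βω = 1·1+-4·0+-8·1 ≡ 1  ⇒  (a,b)_2 = -1.
v=11: a=11^0·(≡7), b=11^-2·(≡10) mod 11; (7|11)=-1, (10|11)=-1; (−1)^{0·-2·5}·(-1)^-2·(-1)^0 = +1.
v=5: a=5^0·(≡1), b=5^1·(≡4) mod 5; (1|5)=+1, (4|5)=+1; (−1)^{0·1·2}·(+1)^1·(+1)^0 = +1.
v=13: a=13^0·(≡3), b=13^2·(≡1) mod 13; (3|13)=+1, (1|13)=+1; (−1)^{0·2·6}·(+1)^2·(+1)^0 = +1.
v=3: a=3^1·(≡2), b=3^-2·(≡2) mod 3; (2|3)=-1, (2|3)=-1; (−1)^{1·-2·1}·(-1)^-2·(-1)^1 = -1.
v=19: a=19^-2·(≡2), b=19^3·(≡11) mod 19; (2|19)=-1, (11|19)=+1; (−1)^{-2·3·9}·(-1)^3·(+1)^-2 = -1.
v=∞: 51 > 0 and 95 > 0  ⇒  (a,b)_∞ = +1.
v=17: a=17^1·(≡12), b=17^2·(≡3) mod 17; (12|17)=-1, (3|17)=-1; (−1)^{1·2·8}·(-1)^2·(-1)^1 = -1.
|Ram(51, 95)| = 4, even; anisotropic at {2, 3, 17, 19}.

[2, 3, 17, 19]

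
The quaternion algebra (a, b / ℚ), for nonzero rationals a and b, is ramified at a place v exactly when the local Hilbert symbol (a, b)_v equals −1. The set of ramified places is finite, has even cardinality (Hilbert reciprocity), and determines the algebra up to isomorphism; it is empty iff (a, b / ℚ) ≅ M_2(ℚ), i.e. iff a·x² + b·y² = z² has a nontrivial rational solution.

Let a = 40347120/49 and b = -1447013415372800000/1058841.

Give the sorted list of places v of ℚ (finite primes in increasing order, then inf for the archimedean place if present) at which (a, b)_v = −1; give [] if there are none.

(a, b) ≡ (2521695, -5) mod (ℚ^×)²; places V = {2, 3, 5, 7, 11, 17, 29, 31, ∞}.
(a,b)_5: α=1, u≡1; β=5, v≡4 (mod 5); (1|5)=+1, (4|5)=+1; sign (−1)^0·+1^5·+1^1 = +1.
(a,b)_7: α=-2, u≡2; β=-6, v≡1 (mod 7); (2|7)=+1, (1|7)=+1; sign (−1)^0·+1^-6·+1^-2 = +1.
(a,b)_31: α=1, u≡25; β=2, v≡21 (mod 31); (25|31)=+1, (21|31)=-1; sign (−1)^0·+1^2·-1^1 = -1.
(a,b)_∞: sgn(2521695)=+, sgn(-5)=−, so +1.
(a,b)_11: α=1, u≡5; β=2, v≡10 (mod 11); (5|11)=+1, (10|11)=-1; sign (−1)^0·+1^2·-1^1 = -1.
(a,b)_17: α=1, u≡5; β=2, v≡7 (mod 17); (5|17)=-1, (7|17)=-1; sign (−1)^0·-1^2·-1^1 = -1.
(a,b)_3: α=1, u≡1; β=-2, v≡1 (mod 3); (1|3)=+1, (1|3)=+1; sign (−1)^0·+1^-2·+1^1 = +1.
(a,b)_2: α=4, β=14; u≡7, v≡3 (mod 8); ε(u)ε(v)=1·1, αω(v)=4·1, βω(u)=14·0; sum ≡ 1  ⇒  -1.
(a,b)_29: α=1, u≡22; β=2, v≡9 (mod 29); (22|29)=+1, (9|29)=+1; sign (−1)^0·+1^2·+1^1 = +1.
|Ram(2521695, -5)| = 4, even; anisotropic at {2, 11, 17, 31}.

[2, 11, 17, 31]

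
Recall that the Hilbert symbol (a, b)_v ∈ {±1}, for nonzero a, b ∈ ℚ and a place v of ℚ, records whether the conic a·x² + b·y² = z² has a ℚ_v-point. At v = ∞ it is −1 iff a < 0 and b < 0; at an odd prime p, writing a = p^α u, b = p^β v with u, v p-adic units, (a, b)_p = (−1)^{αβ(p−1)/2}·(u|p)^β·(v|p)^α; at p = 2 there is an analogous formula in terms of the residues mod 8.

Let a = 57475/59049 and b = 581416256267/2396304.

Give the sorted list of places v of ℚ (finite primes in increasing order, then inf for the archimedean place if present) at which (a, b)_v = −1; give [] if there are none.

[2, 19]

(a, b) ≡ (19, 323) mod (ℚ^×)²; places V = {2, 3, 5, 7, 11, 17, 19, 29, 43, ∞}.
(a,b)_43: α=0, u≡7; β=-2, v≡2 (mod 43); (7|43)=-1, (2|43)=-1; sign (−1)^0·-1^-2·-1^0 = +1.
(a,b)_19: α=1, u≡5; β=3, v≡17 (mod 19); (5|19)=+1, (17|19)=+1; sign (−1)^1·+1^3·+1^1 = -1.
(a,b)_7: α=0, u≡3; β=2, v≡1 (mod 7); (3|7)=-1, (1|7)=+1; sign (−1)^0·-1^2·+1^0 = +1.
(a,b)_3: α=-10, u≡1; β=-4, v≡2 (mod 3); (1|3)=+1, (2|3)=-1; sign (−1)^0·+1^-4·-1^-10 = +1.
(a,b)_17: α=0, u≡4; β=1, v≡16 (mod 17); (4|17)=+1, (16|17)=+1; sign (−1)^0·+1^1·+1^0 = +1.
(a,b)_29: α=0, u≡11; β=2, v≡25 (mod 29); (11|29)=-1, (25|29)=+1; sign (−1)^0·-1^2·+1^0 = +1.
(a,b)_11: α=2, u≡2; β=2, v≡1 (mod 11); (2|11)=-1, (1|11)=+1; sign (−1)^0·-1^2·+1^2 = +1.
(a,b)_2: α=0, β=-4; u≡3, v≡3 (mod 8); ε(u)ε(v)=1·1, αω(v)=0·1, βω(u)=-4·1; sum ≡ 1  ⇒  -1.
(a,b)_∞: sgn(19)=+, sgn(323)=+, so +1.
(a,b)_5: α=2, u≡1; β=0, v≡3 (mod 5); (1|5)=+1, (3|5)=-1; sign (−1)^0·+1^0·-1^2 = +1.
|Ram(19, 323)| = 2, even; anisotropic at {2, 19}.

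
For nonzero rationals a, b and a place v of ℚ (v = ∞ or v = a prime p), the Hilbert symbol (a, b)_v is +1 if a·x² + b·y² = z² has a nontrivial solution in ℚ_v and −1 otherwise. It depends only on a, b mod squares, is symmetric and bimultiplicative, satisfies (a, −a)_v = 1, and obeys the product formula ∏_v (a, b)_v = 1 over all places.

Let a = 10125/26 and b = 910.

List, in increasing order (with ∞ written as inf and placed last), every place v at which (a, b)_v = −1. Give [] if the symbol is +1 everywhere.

[5, 13]

Mod squares: a ≡ 130, b ≡ 910. Check v ∈ {∞, 2, 3, 5, 7, 13}.
v=3: a=3^4·(≡1), b=3^0·(≡1) mod 3; (1|3)=+1, (1|3)=+1; (−1)^{4·0·1}·(+1)^0·(+1)^4 = +1.
v=∞: 130 > 0 and 910 > 0  ⇒  (a,b)_∞ = +1.
v=2: v_2(a)=-1, v_2(b)=1; units ≡ 1, 7 (mod 8); ε·ε+αω+βω = 0·1+-1·0+1·0 ≡ 0  ⇒  (a,b)_2 = +1.
v=13: a=13^-1·(≡12), b=13^1·(≡5) mod 13; (12|13)=+1, (5|13)=-1; (−1)^{-1·1·6}·(+1)^1·(-1)^-1 = -1.
v=5: a=5^3·(≡1), b=5^1·(≡2) mod 5; (1|5)=+1, (2|5)=-1; (−1)^{3·1·2}·(+1)^1·(-1)^3 = -1.
v=7: a=7^0·(≡2), b=7^1·(≡4) mod 7; (2|7)=+1, (4|7)=+1; (−1)^{0·1·3}·(+1)^1·(+1)^0 = +1.
(130, 910 / ℚ) ramifies at {5, 13}: a division algebra.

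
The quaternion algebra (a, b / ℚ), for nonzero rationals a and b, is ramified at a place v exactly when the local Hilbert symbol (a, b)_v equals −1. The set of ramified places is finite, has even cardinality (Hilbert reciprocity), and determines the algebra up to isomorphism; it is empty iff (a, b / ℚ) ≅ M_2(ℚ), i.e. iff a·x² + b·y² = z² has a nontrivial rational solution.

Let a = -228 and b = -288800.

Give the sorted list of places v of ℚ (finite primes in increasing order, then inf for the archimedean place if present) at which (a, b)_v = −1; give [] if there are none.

(a, b) ≡ (-57, -2) mod (ℚ^×)²; places V = {2, 3, 5, 19, ∞}.
(a,b)_2: α=2, β=5; u≡7, v≡7 (mod 8); ε(u)ε(v)=1·1, αω(v)=2·0, βω(u)=5·0; sum ≡ 1  ⇒  -1.
(a,b)_3: α=1, u≡2; β=0, v≡1 (mod 3); (2|3)=-1, (1|3)=+1; sign (−1)^0·-1^0·+1^1 = +1.
(a,b)_19: α=1, u≡7; β=2, v≡17 (mod 19); (7|19)=+1, (17|19)=+1; sign (−1)^0·+1^2·+1^1 = +1.
(a,b)_∞: sgn(-57)=−, sgn(-2)=−, so -1.
(a,b)_5: α=0, u≡2; β=2, v≡3 (mod 5); (2|5)=-1, (3|5)=-1; sign (−1)^0·-1^2·-1^0 = +1.
Ram(-57, -2) = {2, ∞}; no ℚ_2-point on the conic.

[2, inf]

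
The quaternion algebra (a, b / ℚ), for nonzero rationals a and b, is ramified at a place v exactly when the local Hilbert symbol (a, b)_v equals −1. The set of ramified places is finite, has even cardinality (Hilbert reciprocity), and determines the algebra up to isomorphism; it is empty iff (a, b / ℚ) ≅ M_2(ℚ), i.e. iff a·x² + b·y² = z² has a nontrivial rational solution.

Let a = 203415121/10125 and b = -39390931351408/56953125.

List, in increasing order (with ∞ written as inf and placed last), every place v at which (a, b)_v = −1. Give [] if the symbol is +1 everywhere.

[5, 19]

Mod squares: a ≡ 8645, b ≡ -35. Check v ∈ {∞, 2, 3, 5, 7, 13, 19}.
v=2: v_2(a)=0, v_2(b)=4; units ≡ 5, 5 (mod 8); ε·ε+αω+βω = 0·0+0·1+4·1 ≡ 0  ⇒  (a,b)_2 = +1.
v=19: a=19^1·(≡2), b=19^2·(≡3) mod 19; (2|19)=-1, (3|19)=-1; (−1)^{1·2·9}·(-1)^2·(-1)^1 = -1.
v=3: a=3^-4·(≡2), b=3^-6·(≡1) mod 3; (2|3)=-1, (1|3)=+1; (−1)^{-4·-6·1}·(-1)^-6·(+1)^-4 = +1.
v=∞: 8645 > 0 and -35 < 0  ⇒  (a,b)_∞ = +1.
v=13: a=13^1·(≡8), b=13^2·(≡9) mod 13; (8|13)=-1, (9|13)=+1; (−1)^{1·2·6}·(-1)^2·(+1)^1 = +1.
v=7: a=7^7·(≡3), b=7^9·(≡4) mod 7; (3|7)=-1, (4|7)=+1; (−1)^{7·9·3}·(-1)^9·(+1)^7 = +1.
v=5: a=5^-3·(≡1), b=5^-7·(≡3) mod 5; (1|5)=+1, (3|5)=-1; (−1)^{-3·-7·2}·(+1)^-7·(-1)^-3 = -1.
(8645, -35 / ℚ) ramifies at {5, 19}: a division algebra.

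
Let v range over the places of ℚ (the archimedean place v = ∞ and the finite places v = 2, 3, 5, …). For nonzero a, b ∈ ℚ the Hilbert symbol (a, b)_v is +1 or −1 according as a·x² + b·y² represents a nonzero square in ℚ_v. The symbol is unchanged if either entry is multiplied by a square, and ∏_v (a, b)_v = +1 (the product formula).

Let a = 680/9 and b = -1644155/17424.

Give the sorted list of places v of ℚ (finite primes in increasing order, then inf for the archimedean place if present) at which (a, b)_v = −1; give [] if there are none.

(a, b) ≡ (170, -1955) mod (ℚ^×)²; places V = {2, 3, 5, 11, 17, 23, 29, ∞}.
(a,b)_11: α=0, u≡1; β=-2, v≡4 (mod 11); (1|11)=+1, (4|11)=+1; sign (−1)^0·+1^-2·+1^0 = +1.
(a,b)_29: α=0, u≡24; β=2, v≡14 (mod 29); (24|29)=+1, (14|29)=-1; sign (−1)^0·+1^2·-1^0 = +1.
(a,b)_2: α=3, β=-4; u≡5, v≡5 (mod 8); ε(u)ε(v)=0·0, αω(v)=3·1, βω(u)=-4·1; sum ≡ 1  ⇒  -1.
(a,b)_17: α=1, u≡12; β=1, v≡2 (mod 17); (12|17)=-1, (2|17)=+1; sign (−1)^0·-1^1·+1^1 = -1.
(a,b)_∞: sgn(170)=+, sgn(-1955)=−, so +1.
(a,b)_3: α=-2, u≡2; β=-2, v≡1 (mod 3); (2|3)=-1, (1|3)=+1; sign (−1)^0·-1^-2·+1^-2 = +1.
(a,b)_23: α=0, u≡4; β=1, v≡7 (mod 23); (4|23)=+1, (7|23)=-1; sign (−1)^0·+1^1·-1^0 = +1.
(a,b)_5: α=1, u≡4; β=1, v≡1 (mod 5); (4|5)=+1, (1|5)=+1; sign (−1)^0·+1^1·+1^1 = +1.
|Ram(170, -1955)| = 2, even; anisotropic at {2, 17}.

[2, 17]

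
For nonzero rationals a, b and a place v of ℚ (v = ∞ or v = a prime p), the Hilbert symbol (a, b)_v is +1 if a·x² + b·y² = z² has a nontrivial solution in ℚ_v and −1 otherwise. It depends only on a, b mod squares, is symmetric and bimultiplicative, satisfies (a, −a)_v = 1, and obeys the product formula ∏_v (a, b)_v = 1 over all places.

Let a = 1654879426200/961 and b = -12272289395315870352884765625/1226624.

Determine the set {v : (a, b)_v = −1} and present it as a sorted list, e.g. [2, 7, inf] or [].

(a, b) ≡ (22700678, -34510) mod (ℚ^×)²; places V = {2, 3, 5, 7, 11, 13, 17, 23, 29, 31, 37, ∞}.
(a,b)_5: α=2, u≡3; β=9, v≡2 (mod 5); (3|5)=-1, (2|5)=-1; sign (−1)^0·-1^9·-1^2 = -1.
(a,b)_17: α=1, u≡8; β=3, v≡3 (mod 17); (8|17)=+1, (3|17)=-1; sign (−1)^0·+1^3·-1^1 = -1.
(a,b)_11: α=1, u≡2; β=0, v≡6 (mod 11); (2|11)=-1, (6|11)=-1; sign (−1)^0·-1^0·-1^1 = -1.
(a,b)_3: α=6, u≡2; β=8, v≡2 (mod 3); (2|3)=-1, (2|3)=-1; sign (−1)^0·-1^8·-1^6 = +1.
(a,b)_2: α=3, β=-7; u≡3, v≡1 (mod 8); ε(u)ε(v)=1·0, αω(v)=3·0, βω(u)=-7·1; sum ≡ 1  ⇒  -1.
(a,b)_23: α=1, u≡20; β=4, v≡8 (mod 23); (20|23)=-1, (8|23)=+1; sign (−1)^0·-1^4·+1^1 = +1.
(a,b)_∞: sgn(22700678)=+, sgn(-34510)=−, so +1.
(a,b)_7: α=1, u≡1; β=-1, v≡3 (mod 7); (1|7)=+1, (3|7)=-1; sign (−1)^1·+1^-1·-1^1 = +1.
(a,b)_13: α=1, u≡2; β=4, v≡2 (mod 13); (2|13)=-1, (2|13)=-1; sign (−1)^0·-1^4·-1^1 = -1.
(a,b)_37: α=0, u≡23; β=-2, v≡27 (mod 37); (23|37)=-1, (27|37)=+1; sign (−1)^0·-1^-2·+1^0 = +1.
(a,b)_29: α=1, u≡8; β=3, v≡5 (mod 29); (8|29)=-1, (5|29)=+1; sign (−1)^0·-1^3·+1^1 = -1.
(a,b)_31: α=-2, u≡24; β=0, v≡17 (mod 31); (24|31)=-1, (17|31)=-1; sign (−1)^0·-1^0·-1^-2 = +1.
|Ram(22700678, -34510)| = 6, even; anisotropic at {2, 5, 11, 13, 17, 29}.

[2, 5, 11, 13, 17, 29]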